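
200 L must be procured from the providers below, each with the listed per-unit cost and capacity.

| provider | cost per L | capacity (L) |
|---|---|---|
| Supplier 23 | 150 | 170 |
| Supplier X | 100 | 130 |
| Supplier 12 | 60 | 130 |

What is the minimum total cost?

14800

Use providers in increasing cost order.
Take 130 from Supplier 12 at 60 → need 70 more.
Take 70 from Supplier X at 100 to finish.
Supplier 23: unused.
Cost = 130×60 + 70×100 = 14800.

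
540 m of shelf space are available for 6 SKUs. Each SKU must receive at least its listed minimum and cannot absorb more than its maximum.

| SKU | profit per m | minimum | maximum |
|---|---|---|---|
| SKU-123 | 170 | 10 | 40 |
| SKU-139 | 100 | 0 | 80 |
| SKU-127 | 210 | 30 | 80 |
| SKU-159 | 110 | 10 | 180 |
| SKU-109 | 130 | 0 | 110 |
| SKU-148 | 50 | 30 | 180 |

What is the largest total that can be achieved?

68200

Meeting every minimum uses 10+0+30+10+0+30 = 80 m, leaving 460.
Highest profit per m first: SKU-127 210 > SKU-123 170 > SKU-109 130 > SKU-159 110 > SKU-139 100 > SKU-148 50.
SKU-127: +50 to 80 (cap) — 410 left.
Give SKU-123 30 more to hit its cap of 40 — 380 left.
SKU-109: +110 to 110 (cap) — 270 left.
SKU-159: +170 to 180 (cap) — 100 left.
Give SKU-139 80 more to hit its cap of 80 — 20 left.
SKU-148 has room for 150 more but only 20 remain, so it gets 50.
Total = 170×40 + 100×80 + 210×80 + 110×180 + 130×110 + 50×50 = 68200.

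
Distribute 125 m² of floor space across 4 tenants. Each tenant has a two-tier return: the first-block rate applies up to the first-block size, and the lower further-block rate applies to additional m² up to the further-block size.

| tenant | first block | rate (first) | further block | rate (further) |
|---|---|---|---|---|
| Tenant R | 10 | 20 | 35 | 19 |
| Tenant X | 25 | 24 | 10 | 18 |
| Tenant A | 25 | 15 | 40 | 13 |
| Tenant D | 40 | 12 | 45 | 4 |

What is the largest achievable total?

Rank every tier by rate: Tenant X/T1 24 > Tenant R/T1 20 > Tenant R/T2 19 > Tenant X/T2 18 > Tenant A/T1 15 > Tenant A/T2 13 > Tenant D/T1 12 > Tenant D/T2 4.
Tenant X/T1 (24): +25 → 100 left.
Tenant R T1 at 20: fill all 10 → 90 left.
Tenant R T2 at 19: fill all 35 → 55 left.
Tenant X T2 at 18: fill all 10 → 45 left.
Tenant A T1 at 15: fill all 25 → 20 left.
Tenant A/T2: +20 of 40 at 13; pool empty.
Total = 24×25 + 20×10 + 19×35 + 18×10 + 15×25 + 13×20 = 2280.

2280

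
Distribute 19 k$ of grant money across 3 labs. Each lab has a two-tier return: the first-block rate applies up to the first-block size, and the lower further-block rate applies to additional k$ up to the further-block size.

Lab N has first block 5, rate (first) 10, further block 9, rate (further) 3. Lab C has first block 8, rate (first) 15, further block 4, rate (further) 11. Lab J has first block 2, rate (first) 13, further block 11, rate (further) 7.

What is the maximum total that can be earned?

240

Order all 6 blocks by rate: Lab C/T1 15 > Lab J/T1 13 > Lab C/T2 11 > Lab N/T1 10 > Lab J/T2 7 > Lab N/T2 3.
Fill Lab C T1 block (8 at 15) → 11 left.
Lab J T1 at 13: fill all 2 → 9 left.
Fill Lab C T2 block (4 at 11) → 5 left.
Lab N T1 at 10: fill all 5 → 0 left.
Total = 15×8 + 13×2 + 11×4 + 10×5 = 240.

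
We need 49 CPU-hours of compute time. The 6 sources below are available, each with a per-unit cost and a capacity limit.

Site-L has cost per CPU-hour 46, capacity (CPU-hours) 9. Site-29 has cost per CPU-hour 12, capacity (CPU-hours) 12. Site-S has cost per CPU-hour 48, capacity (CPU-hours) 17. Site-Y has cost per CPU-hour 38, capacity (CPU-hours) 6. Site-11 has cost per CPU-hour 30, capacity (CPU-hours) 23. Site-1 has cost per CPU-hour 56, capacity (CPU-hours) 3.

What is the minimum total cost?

1430

Use sources in increasing cost order.
Take 12 from Site-29 at 12 — need 37 more.
Take 23 from Site-11 at 30 — need 14 more.
Site-Y at 38: take all 6 CPU-hours — 8 still needed.
Site-L (46): take the remaining 8 — done.
Site-S, Site-1: unused.
Cost = 12×12 + 23×30 + 6×38 + 8×46 = 1430.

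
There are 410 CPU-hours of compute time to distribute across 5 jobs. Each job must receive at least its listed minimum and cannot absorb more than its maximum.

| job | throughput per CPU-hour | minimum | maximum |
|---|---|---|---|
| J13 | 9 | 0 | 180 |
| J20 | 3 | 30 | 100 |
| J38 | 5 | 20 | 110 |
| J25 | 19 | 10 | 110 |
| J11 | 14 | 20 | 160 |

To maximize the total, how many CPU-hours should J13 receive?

Meeting every minimum uses 0+30+20+10+20 = 80 CPU-hours, leaving 330.
Rank by throughput per CPU-hour: J25 19 > J11 14 > J13 9 > J38 5 > J20 3.
J25 takes 100 more to reach its cap of 110 → 230 left.
Give J11 140 more to hit its cap of 160 → 90 left.
J13: +90 (room for 180) → 90. Pool exhausted.

90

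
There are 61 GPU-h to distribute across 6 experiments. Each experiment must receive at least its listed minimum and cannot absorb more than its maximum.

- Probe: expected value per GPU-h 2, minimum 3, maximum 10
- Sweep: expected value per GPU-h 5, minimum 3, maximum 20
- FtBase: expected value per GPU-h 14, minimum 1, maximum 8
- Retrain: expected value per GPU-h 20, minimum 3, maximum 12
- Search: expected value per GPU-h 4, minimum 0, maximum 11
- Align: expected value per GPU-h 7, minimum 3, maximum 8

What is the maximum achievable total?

554

Meeting every minimum uses 3+3+1+3+0+3 = 13 GPU-h, leaving 48.
Highest expected value per GPU-h first: Retrain 20 > FtBase 14 > Align 7 > Sweep 5 > Search 4 > Probe 2.
Retrain takes 9 more to reach its cap of 12 — 39 left.
FtBase takes 7 more to reach its cap of 8 — 32 left.
Align takes 5 more to reach its cap of 8 — 27 left.
Sweep: +17 to 20 (cap) — 10 left.
Search: +10 (room for 11) → 10. Pool exhausted.
Total = 2×3 + 5×20 + 14×8 + 20×12 + 4×10 + 7×8 = 554.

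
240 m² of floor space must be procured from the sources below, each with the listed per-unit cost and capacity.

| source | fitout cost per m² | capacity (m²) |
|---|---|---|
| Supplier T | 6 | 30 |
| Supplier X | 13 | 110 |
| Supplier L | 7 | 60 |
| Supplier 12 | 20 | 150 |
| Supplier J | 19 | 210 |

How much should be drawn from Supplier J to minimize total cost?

Cheapest first:
Take 30 from Supplier T at 6 — need 210 more.
Supplier L at 7: take all 60 m² — 150 still needed.
Supplier X (13): use full 110 — 40 m² to go.
Supplier J at 19: take 40 of its 210 — requirement met.
Supplier 12: unused.

40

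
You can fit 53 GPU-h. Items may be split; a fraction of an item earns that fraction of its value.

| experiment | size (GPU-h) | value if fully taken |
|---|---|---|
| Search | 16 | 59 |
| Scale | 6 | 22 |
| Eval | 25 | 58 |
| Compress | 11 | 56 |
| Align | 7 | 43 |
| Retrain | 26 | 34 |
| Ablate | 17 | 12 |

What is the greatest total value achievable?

210.16

Best value per unit of size first: Align 43/7≈6.14, Compress 56/11≈5.09, Search 59/16≈3.69, Scale 22/6≈3.67, Eval 58/25≈2.32, Retrain 34/26≈1.31, Ablate 12/17≈0.706.
Align: take in full, 7 GPU-h for value 43 ; 46 left.
All 11 GPU-h of Compress fit (value 56) ; 35 remain.
All 16 GPU-h of Search fit (value 59) ; 19 remain.
All 6 GPU-h of Scale fit (value 22) ; 13 remain.
13 GPU-h left: a 13/25 share of Eval gives 58×13/25 = 30.16.
Total value = 210.16.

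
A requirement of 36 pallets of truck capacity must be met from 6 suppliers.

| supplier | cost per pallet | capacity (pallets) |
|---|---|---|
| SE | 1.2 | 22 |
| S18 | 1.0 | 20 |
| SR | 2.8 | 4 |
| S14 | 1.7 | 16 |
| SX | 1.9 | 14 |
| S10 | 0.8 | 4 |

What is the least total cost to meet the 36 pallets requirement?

Fill from the cheapest supplier first.
S10 at 0.8: take all 4 pallets ; 32 still needed.
Take 20 from S18 at 1.0 ; need 12 more.
SE at 1.2: take 12 of its 22 ; requirement met.
S14, SX, SR: unused.
Cost = 4×0.8 + 20×1.0 + 12×1.2 = 37.6.

37.6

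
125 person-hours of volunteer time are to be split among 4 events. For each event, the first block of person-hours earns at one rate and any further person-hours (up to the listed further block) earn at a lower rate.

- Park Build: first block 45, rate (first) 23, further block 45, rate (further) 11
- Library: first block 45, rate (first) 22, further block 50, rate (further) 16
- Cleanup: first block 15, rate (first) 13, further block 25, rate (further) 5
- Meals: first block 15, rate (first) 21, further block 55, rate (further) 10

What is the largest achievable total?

2660

Order all 8 blocks by rate: Park Build/T1 23 > Library/T1 22 > Meals/T1 21 > Library/T2 16 > Cleanup/T1 13 > Park Build/T2 11 > Meals/T2 10 > Cleanup/T2 5.
Park Build/T1 (23): +45 → 80 left.
Fill Library T1 block (45 at 22) → 35 left.
Meals T1 at 21: fill all 15 → 20 left.
Library T2 at 16: only 20 left, fill 20.
Total = 23×45 + 22×45 + 21×15 + 16×20 = 2660.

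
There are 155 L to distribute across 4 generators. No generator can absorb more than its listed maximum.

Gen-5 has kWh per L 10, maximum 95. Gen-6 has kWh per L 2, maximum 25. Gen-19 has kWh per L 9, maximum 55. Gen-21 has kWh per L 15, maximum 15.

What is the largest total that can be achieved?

1580

Highest kWh per L first: Gen-21 15 > Gen-5 10 > Gen-19 9 > Gen-6 2.
Gen-21 takes 15 to reach its cap of 15 — 140 left.
Give Gen-5 95 to hit its cap of 95 — 45 left.
Gen-19 has room for 55 but only 45 remain, so it gets 45.
Total = 10×95 + 9×45 + 15×15 = 1580.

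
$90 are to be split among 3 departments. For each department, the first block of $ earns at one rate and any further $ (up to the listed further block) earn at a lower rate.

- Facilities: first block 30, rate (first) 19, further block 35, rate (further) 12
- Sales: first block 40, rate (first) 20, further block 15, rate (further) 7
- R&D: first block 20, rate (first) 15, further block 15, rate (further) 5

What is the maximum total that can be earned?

1670

Treat each block as its own option and order by rate: Sales/T1 20 > Facilities/T1 19 > R&D/T1 15 > Facilities/T2 12 > Sales/T2 7 > R&D/T2 5.
Sales T1 at 20: fill all 40 ; 50 left.
Facilities/T1 (19): +30 ; 20 left.
Fill R&D T1 block (20 at 15) ; 0 left.
Total = 20×40 + 19×30 + 15×20 = 1670.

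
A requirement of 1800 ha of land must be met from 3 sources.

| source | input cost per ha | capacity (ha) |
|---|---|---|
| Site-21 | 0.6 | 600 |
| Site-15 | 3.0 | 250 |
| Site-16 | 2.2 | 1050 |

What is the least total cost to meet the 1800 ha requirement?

3120

Use sources in increasing cost order.
Take 600 from Site-21 at 0.6 ; need 1200 more.
Site-16 (2.2): use full 1050 ; 150 ha to go.
Site-15 (3.0): take the remaining 150 ; done.
Cost = 600×0.6 + 1050×2.2 + 150×3.0 = 3120.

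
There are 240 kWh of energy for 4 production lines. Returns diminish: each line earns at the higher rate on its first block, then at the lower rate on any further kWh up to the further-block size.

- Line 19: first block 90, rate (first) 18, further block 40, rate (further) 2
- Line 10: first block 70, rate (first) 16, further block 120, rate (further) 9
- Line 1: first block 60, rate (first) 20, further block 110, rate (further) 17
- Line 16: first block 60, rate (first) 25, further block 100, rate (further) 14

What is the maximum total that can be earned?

4830

Rank every tier by rate: Line 16/tier1 25 > Line 1/tier1 20 > Line 19/tier1 18 > Line 1/tier2 17 > Line 10/tier1 16 > Line 16/tier2 14 > Line 10/tier2 9 > Line 19/tier2 2.
Line 16/tier1 (25): +60 — 180 left.
Line 1/tier1 (20): +60 — 120 left.
Fill Line 19 tier1 block (90 at 18) — 30 left.
Line 1 tier2 at 17: only 30 left, fill 30.
Total = 25×60 + 20×60 + 18×90 + 17×30 = 4830.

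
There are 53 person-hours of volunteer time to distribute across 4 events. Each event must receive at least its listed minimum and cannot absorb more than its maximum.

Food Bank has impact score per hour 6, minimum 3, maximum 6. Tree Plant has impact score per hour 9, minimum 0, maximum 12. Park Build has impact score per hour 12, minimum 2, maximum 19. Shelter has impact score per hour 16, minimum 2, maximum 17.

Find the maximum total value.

638

Meeting every minimum uses 3+0+2+2 = 7 person-hours, leaving 46.
Order the events by impact score per hour: Shelter 16 > Park Build 12 > Tree Plant 9 > Food Bank 6.
Give Shelter 15 more to hit its cap of 17 — 31 left.
Give Park Build 17 more to hit its cap of 19 — 14 left.
Tree Plant: +12 to 12 (cap) — 2 left.
Food Bank: +2 (room for 3) → 5. Pool exhausted.
Total = 6×5 + 9×12 + 12×19 + 16×17 = 638.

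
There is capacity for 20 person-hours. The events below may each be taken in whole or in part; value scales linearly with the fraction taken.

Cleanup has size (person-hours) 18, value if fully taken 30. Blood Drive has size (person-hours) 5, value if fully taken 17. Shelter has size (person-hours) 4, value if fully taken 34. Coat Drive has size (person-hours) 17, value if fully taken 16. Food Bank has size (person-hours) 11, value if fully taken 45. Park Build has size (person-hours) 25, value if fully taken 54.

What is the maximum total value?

96

Rank by value-to-size ratio: Shelter 34/4≈8.5, Food Bank 45/11≈4.09, Blood Drive 17/5≈3.4, Park Build 54/25≈2.16, Cleanup 30/18≈1.67, Coat Drive 16/17≈0.941.
Shelter: take in full, 4 person-hours for value 34 ; 16 left.
All 11 person-hours of Food Bank fit (value 45) ; 5 remain.
All 5 person-hours of Blood Drive fit (value 17) ; 0 remain.
Total value = 96.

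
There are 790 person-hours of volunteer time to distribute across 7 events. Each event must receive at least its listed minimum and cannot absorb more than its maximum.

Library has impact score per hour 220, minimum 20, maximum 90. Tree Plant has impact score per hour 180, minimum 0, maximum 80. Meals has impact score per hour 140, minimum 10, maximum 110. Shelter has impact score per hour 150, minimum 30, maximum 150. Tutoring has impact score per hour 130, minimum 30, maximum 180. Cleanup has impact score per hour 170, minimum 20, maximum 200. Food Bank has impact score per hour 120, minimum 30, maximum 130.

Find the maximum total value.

Meeting every minimum uses 20+0+10+30+30+20+30 = 140 person-hours, leaving 650.
Rank by impact score per hour: Library 220 > Tree Plant 180 > Cleanup 170 > Shelter 150 > Meals 140 > Tutoring 130 > Food Bank 120.
Library: +70 to 90 (cap) — 580 left.
Tree Plant takes 80 more to reach its cap of 80 — 500 left.
Cleanup takes 180 more to reach its cap of 200 — 320 left.
Shelter: +120 to 150 (cap) — 200 left.
Give Meals 100 more to hit its cap of 110 — 100 left.
Only 100 left; Tutoring takes them to reach 130.
Total = 220×90 + 180×80 + 140×110 + 150×150 + 130×130 + 170×200 + 120×30 = 126600.

126600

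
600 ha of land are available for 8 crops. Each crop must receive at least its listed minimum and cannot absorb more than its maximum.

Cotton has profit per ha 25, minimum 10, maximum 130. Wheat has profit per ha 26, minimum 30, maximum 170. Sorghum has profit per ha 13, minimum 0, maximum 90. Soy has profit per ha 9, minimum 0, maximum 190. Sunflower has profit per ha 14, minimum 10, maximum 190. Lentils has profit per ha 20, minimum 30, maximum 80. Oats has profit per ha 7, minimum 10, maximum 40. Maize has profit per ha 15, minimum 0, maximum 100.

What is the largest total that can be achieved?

Meeting every minimum uses 10+30+0+0+10+30+10+0 = 90 ha, leaving 510.
Highest profit per ha first: Wheat 26 > Cotton 25 > Lentils 20 > Maize 15 > Sunflower 14 > Sorghum 13 > Soy 9 > Oats 7.
Wheat takes 140 more to reach its cap of 170 → 370 left.
Cotton takes 120 more to reach its cap of 130 → 250 left.
Lentils takes 50 more to reach its cap of 80 → 200 left.
Give Maize 100 more to hit its cap of 100 → 100 left.
Only 100 left; Sunflower takes them to reach 110.
Total = 25×130 + 26×170 + 14×110 + 20×80 + 7×10 + 15×100 = 12380.

12380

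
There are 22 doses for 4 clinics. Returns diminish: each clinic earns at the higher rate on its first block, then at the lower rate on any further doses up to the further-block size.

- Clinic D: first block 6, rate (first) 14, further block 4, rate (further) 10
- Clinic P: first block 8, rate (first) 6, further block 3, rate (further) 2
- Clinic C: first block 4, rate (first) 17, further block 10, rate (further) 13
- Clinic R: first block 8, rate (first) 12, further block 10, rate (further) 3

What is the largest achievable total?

306

Treat each block as its own option and order by rate: Clinic C/T1 17 > Clinic D/T1 14 > Clinic C/T2 13 > Clinic R/T1 12 > Clinic D/T2 10 > Clinic P/T1 6 > Clinic R/T2 3 > Clinic P/T2 2.
Clinic C/T1 (17): +4 ; 18 left.
Clinic D/T1 (14): +6 ; 12 left.
Fill Clinic C T2 block (10 at 13) ; 2 left.
Clinic R/T1: +2 of 8 at 12; pool empty.
Total = 17×4 + 14×6 + 13×10 + 12×2 = 306.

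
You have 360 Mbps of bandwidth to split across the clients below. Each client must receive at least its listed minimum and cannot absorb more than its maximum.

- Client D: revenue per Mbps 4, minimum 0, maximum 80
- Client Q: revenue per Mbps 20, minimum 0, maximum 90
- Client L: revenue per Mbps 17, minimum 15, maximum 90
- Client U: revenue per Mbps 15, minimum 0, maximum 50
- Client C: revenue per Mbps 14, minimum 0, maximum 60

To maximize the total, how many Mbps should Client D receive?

Meeting every minimum uses 0+0+15+0+0 = 15 Mbps, leaving 345.
Rank by revenue per Mbps: Client Q 20 > Client L 17 > Client U 15 > Client C 14 > Client D 4.
Client Q: +90 to 90 (cap) ; 255 left.
Client L takes 75 more to reach its cap of 90 ; 180 left.
Give Client U 50 more to hit its cap of 50 ; 130 left.
Give Client C 60 more to hit its cap of 60 ; 70 left.
Only 70 left; Client D takes them to reach 70.

70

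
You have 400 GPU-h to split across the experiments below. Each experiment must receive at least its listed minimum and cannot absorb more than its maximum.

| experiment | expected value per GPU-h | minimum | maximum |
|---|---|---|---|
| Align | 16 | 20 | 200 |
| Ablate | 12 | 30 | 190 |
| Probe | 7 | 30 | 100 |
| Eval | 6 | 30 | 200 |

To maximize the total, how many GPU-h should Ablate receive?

Meeting every minimum uses 20+30+30+30 = 110 GPU-h, leaving 290.
Highest expected value per GPU-h first: Align 16 > Ablate 12 > Probe 7 > Eval 6.
Align: +180 to 200 (cap) — 110 left.
Ablate: +110 (room for 160) → 140. Pool exhausted.

140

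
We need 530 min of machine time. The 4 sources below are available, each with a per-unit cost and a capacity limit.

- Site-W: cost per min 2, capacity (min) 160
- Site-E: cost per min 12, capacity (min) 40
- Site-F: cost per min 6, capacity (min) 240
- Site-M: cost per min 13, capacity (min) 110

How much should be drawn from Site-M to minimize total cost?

Fill from the cheapest source first.
Take 160 from Site-W at 2 → need 370 more.
Site-F (6): use full 240 → 130 min to go.
Site-E (12): use full 40 → 90 min to go.
Site-M at 13: take 90 of its 110 → requirement met.

90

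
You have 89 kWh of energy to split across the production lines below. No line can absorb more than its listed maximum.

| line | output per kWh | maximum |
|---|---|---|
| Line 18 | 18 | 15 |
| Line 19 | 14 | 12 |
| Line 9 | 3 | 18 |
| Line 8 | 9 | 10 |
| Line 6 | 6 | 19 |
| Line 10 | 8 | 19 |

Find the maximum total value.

Rank by output per kWh: Line 18 18 > Line 19 14 > Line 8 9 > Line 10 8 > Line 6 6 > Line 9 3.
Line 18: +15 to 15 (cap) → 74 left.
Line 19: +12 to 12 (cap) → 62 left.
Line 8: +10 to 10 (cap) → 52 left.
Line 10: +19 to 19 (cap) → 33 left.
Line 6: +19 to 19 (cap) → 14 left.
Line 9: +14 (room for 18) → 14. Pool exhausted.
Total = 18×15 + 14×12 + 3×14 + 9×10 + 6×19 + 8×19 = 836.

836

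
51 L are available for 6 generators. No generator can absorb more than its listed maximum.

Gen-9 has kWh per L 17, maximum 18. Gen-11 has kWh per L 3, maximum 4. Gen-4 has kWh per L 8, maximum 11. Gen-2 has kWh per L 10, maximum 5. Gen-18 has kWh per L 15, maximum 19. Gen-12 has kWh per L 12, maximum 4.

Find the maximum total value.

Highest kWh per L first: Gen-9 17 > Gen-18 15 > Gen-12 12 > Gen-2 10 > Gen-4 8 > Gen-11 3.
Give Gen-9 18 to hit its cap of 18 — 33 left.
Gen-18: +19 to 19 (cap) — 14 left.
Gen-12 takes 4 to reach its cap of 4 — 10 left.
Gen-2 takes 5 to reach its cap of 5 — 5 left.
Gen-4: +5 (room for 11) → 5. Pool exhausted.
Total = 17×18 + 8×5 + 10×5 + 15×19 + 12×4 = 729.

729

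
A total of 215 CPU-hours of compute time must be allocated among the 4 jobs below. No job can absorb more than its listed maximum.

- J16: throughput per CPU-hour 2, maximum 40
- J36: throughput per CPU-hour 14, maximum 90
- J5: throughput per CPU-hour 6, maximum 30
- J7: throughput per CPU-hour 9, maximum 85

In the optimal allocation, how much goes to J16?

10

Rank by throughput per CPU-hour: J36 14 > J7 9 > J5 6 > J16 2.
Give J36 90 to hit its cap of 90 → 125 left.
Give J7 85 to hit its cap of 85 → 40 left.
J5 takes 30 to reach its cap of 30 → 10 left.
Only 10 left; J16 takes them to reach 10.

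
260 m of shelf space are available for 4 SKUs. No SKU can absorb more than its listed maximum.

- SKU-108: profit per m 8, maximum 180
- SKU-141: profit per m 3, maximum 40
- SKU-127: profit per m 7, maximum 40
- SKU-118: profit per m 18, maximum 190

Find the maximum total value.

3980

Order the SKUs by profit per m: SKU-118 18 > SKU-108 8 > SKU-127 7 > SKU-141 3.
SKU-118: +190 to 190 (cap) — 70 left.
SKU-108: +70 (room for 180) → 70. Pool exhausted.
Total = 8×70 + 18×190 = 3980.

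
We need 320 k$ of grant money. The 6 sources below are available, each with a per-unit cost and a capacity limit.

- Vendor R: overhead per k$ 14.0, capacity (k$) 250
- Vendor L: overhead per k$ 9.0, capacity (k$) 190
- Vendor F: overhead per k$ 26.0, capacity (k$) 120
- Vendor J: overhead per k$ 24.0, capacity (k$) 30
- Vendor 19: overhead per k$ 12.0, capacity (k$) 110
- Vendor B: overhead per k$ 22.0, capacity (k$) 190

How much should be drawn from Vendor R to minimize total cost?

20

Cheapest first:
Take 190 from Vendor L at 9.0 → need 130 more.
Vendor 19 (12.0): use full 110 → 20 k$ to go.
Take 20 from Vendor R at 14.0 to finish.
Vendor B, Vendor J, Vendor F: unused.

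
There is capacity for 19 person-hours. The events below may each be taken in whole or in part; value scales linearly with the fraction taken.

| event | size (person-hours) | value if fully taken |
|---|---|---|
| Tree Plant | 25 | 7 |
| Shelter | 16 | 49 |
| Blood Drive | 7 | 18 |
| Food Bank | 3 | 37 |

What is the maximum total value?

Sort by value density: Food Bank 37/3≈12.3, Shelter 49/16≈3.06, Blood Drive 18/7≈2.57, Tree Plant 7/25≈0.28.
All 3 person-hours of Food Bank fit (value 37) → 16 remain.
All 16 person-hours of Shelter fit (value 49) → 0 remain.
Total value = 86.

86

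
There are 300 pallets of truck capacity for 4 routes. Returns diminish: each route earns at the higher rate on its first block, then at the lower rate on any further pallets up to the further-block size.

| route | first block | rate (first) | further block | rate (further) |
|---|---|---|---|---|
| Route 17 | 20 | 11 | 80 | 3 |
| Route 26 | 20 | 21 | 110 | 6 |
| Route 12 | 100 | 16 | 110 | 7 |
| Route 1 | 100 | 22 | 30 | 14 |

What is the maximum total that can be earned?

Order all 8 blocks by rate: Route 1/tier1 22 > Route 26/tier1 21 > Route 12/tier1 16 > Route 1/tier2 14 > Route 17/tier1 11 > Route 12/tier2 7 > Route 26/tier2 6 > Route 17/tier2 3.
Fill Route 1 tier1 block (100 at 22) → 200 left.
Route 26 tier1 at 21: fill all 20 → 180 left.
Route 12/tier1 (16): +100 → 80 left.
Route 1/tier2 (14): +30 → 50 left.
Route 17 tier1 at 11: fill all 20 → 30 left.
Route 12 tier2 at 7: only 30 left, fill 30.
Total = 22×100 + 21×20 + 16×100 + 14×30 + 11×20 + 7×30 = 5070.

5070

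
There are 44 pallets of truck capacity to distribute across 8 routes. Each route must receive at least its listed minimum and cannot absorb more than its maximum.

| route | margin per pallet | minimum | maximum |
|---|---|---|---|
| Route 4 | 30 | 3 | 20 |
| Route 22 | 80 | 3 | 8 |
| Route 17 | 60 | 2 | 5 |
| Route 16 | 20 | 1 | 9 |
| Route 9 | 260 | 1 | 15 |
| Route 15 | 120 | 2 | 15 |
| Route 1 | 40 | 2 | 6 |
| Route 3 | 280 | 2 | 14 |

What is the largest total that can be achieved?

8850

Meeting every minimum uses 3+3+2+1+1+2+2+2 = 16 pallets, leaving 28.
Highest margin per pallet first: Route 3 280 > Route 9 260 > Route 15 120 > Route 22 80 > Route 17 60 > Route 1 40 > Route 4 30 > Route 16 20.
Route 3 takes 12 more to reach its cap of 14 ; 16 left.
Route 9 takes 14 more to reach its cap of 15 ; 2 left.
Route 15: +2 (room for 13) → 4. Pool exhausted.
Total = 30×3 + 80×3 + 60×2 + 20×1 + 260×15 + 120×4 + 40×2 + 280×14 = 8850.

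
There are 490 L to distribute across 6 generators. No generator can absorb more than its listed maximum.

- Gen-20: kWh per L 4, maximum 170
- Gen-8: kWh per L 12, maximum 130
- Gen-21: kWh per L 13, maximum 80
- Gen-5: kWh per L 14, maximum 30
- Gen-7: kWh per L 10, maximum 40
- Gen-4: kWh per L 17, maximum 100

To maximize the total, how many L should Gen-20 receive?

110

Highest kWh per L first: Gen-4 17 > Gen-5 14 > Gen-21 13 > Gen-8 12 > Gen-7 10 > Gen-20 4.
Gen-4: +100 to 100 (cap) ; 390 left.
Gen-5 takes 30 to reach its cap of 30 ; 360 left.
Gen-21 takes 80 to reach its cap of 80 ; 280 left.
Gen-8: +130 to 130 (cap) ; 150 left.
Give Gen-7 40 to hit its cap of 40 ; 110 left.
Gen-20 has room for 170 but only 110 remain, so it gets 110.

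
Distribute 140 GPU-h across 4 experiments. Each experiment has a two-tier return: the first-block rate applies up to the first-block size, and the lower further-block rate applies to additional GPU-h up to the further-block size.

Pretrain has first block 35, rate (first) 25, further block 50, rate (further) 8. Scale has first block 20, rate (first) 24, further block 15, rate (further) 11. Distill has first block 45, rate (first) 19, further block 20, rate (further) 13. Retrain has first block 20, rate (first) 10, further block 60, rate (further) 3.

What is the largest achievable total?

2685

Order all 8 blocks by rate: Pretrain/tier1 25 > Scale/tier1 24 > Distill/tier1 19 > Distill/tier2 13 > Scale/tier2 11 > Retrain/tier1 10 > Pretrain/tier2 8 > Retrain/tier2 3.
Pretrain tier1 at 25: fill all 35 ; 105 left.
Fill Scale tier1 block (20 at 24) ; 85 left.
Distill tier1 at 19: fill all 45 ; 40 left.
Distill tier2 at 13: fill all 20 ; 20 left.
Scale/tier2 (11): +15 ; 5 left.
Retrain/tier1: +5 of 20 at 10; pool empty.
Total = 25×35 + 24×20 + 19×45 + 13×20 + 11×15 + 10×5 = 2685.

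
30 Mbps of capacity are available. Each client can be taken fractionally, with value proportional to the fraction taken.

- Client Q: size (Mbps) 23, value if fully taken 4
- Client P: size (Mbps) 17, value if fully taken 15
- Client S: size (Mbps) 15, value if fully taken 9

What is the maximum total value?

22.8

Sort by value density: Client P 15/17≈0.882, Client S 9/15≈0.6, Client Q 4/23≈0.174.
Client P: take in full, 17 Mbps for value 15 → 13 left.
Fill the last 13 Mbps with part of Client S: 13/15 of it earns 7.8.
Total value = 22.8.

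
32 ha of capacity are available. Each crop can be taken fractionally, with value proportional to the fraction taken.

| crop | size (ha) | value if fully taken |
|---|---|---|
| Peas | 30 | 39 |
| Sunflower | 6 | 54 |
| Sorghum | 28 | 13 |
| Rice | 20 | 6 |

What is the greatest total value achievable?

Best value per unit of size first: Sunflower 54/6≈9, Peas 39/30≈1.3, Sorghum 13/28≈0.464, Rice 6/20≈0.3.
Take all of Sunflower (6 ha, value 54) — 26 ha left.
Only 26 ha remain; take 26/30 of Peas for value 39×26/30 = 33.8.
Total value = 87.8.

87.8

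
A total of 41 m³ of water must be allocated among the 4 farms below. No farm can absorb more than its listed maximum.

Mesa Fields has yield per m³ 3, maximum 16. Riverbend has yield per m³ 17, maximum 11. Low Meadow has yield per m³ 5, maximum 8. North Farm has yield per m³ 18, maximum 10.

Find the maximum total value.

443

Order the farms by yield per m³: North Farm 18 > Riverbend 17 > Low Meadow 5 > Mesa Fields 3.
Give North Farm 10 to hit its cap of 10 ; 31 left.
Riverbend takes 11 to reach its cap of 11 ; 20 left.
Low Meadow takes 8 to reach its cap of 8 ; 12 left.
Mesa Fields: +12 (room for 16) → 12. Pool exhausted.
Total = 3×12 + 17×11 + 5×8 + 18×10 = 443.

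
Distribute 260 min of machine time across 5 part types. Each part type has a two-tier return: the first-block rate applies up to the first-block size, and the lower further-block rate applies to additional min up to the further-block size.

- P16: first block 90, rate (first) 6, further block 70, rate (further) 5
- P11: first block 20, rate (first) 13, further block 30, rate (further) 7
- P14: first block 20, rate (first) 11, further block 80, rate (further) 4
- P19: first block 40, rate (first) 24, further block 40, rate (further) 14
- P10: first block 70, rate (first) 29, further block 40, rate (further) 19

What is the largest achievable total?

Order all 10 blocks by rate: P10/T1 29 > P19/T1 24 > P10/T2 19 > P19/T2 14 > P11/T1 13 > P14/T1 11 > P11/T2 7 > P16/T1 6 > P16/T2 5 > P14/T2 4.
Fill P10 T1 block (70 at 29) → 190 left.
P19/T1 (24): +40 → 150 left.
P10 T2 at 19: fill all 40 → 110 left.
P19 T2 at 14: fill all 40 → 70 left.
P11 T1 at 13: fill all 20 → 50 left.
P14 T1 at 11: fill all 20 → 30 left.
P11/T2 (7): +30 → 0 left.
Total = 29×70 + 24×40 + 19×40 + 14×40 + 13×20 + 11×20 + 7×30 = 5000.

5000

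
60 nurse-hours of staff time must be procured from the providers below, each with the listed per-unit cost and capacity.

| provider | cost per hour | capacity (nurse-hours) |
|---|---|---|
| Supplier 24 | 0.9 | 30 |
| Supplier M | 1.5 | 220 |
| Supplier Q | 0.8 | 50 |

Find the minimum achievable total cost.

Cheapest first:
Supplier Q at 0.8: take all 50 nurse-hours → 10 still needed.
Supplier 24 at 0.9: take 10 of its 30 → requirement met.
Supplier M: unused.
Cost = 50×0.8 + 10×0.9 = 49.

49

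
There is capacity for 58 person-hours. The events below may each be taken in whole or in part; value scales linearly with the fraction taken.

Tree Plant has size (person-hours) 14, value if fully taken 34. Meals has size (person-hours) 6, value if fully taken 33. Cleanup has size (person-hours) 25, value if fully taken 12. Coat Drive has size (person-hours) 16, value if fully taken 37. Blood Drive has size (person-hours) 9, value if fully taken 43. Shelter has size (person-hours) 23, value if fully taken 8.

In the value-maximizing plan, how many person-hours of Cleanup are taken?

Rank by value-to-size ratio: Meals 33/6≈5.5, Blood Drive 43/9≈4.78, Tree Plant 34/14≈2.43, Coat Drive 37/16≈2.31, Cleanup 12/25≈0.48, Shelter 8/23≈0.348.
Meals: take in full, 6 person-hours for value 33 → 52 left.
All 9 person-hours of Blood Drive fit (value 43) → 43 remain.
Take all of Tree Plant (14 person-hours, value 34) → 29 person-hours left.
All 16 person-hours of Coat Drive fit (value 37) → 13 remain.
Only 13 person-hours remain; take 13/25 of Cleanup for value 12×13/25 = 6.24.

13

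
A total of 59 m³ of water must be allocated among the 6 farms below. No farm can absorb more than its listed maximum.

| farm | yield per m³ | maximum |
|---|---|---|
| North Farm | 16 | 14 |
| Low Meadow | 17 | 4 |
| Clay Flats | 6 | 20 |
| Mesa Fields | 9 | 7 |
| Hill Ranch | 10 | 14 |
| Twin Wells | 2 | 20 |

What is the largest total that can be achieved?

615

Highest yield per m³ first: Low Meadow 17 > North Farm 16 > Hill Ranch 10 > Mesa Fields 9 > Clay Flats 6 > Twin Wells 2.
Give Low Meadow 4 to hit its cap of 4 → 55 left.
North Farm: +14 to 14 (cap) → 41 left.
Give Hill Ranch 14 to hit its cap of 14 → 27 left.
Mesa Fields takes 7 to reach its cap of 7 → 20 left.
Clay Flats takes 20 to reach its cap of 20 → 0 left.
Total = 16×14 + 17×4 + 6×20 + 9×7 + 10×14 = 615.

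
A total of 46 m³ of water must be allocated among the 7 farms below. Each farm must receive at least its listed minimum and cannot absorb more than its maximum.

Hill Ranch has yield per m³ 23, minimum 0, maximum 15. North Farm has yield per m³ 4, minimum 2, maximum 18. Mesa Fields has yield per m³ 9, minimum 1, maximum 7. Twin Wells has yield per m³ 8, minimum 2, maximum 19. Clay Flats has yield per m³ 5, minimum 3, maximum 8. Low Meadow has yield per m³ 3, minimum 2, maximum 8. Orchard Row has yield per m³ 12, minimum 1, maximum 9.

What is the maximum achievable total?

609

Meeting every minimum uses 0+2+1+2+3+2+1 = 11 m³, leaving 35.
Rank by yield per m³: Hill Ranch 23 > Orchard Row 12 > Mesa Fields 9 > Twin Wells 8 > Clay Flats 5 > North Farm 4 > Low Meadow 3.
Give Hill Ranch 15 more to hit its cap of 15 — 20 left.
Give Orchard Row 8 more to hit its cap of 9 — 12 left.
Mesa Fields: +6 to 7 (cap) — 6 left.
Twin Wells has room for 17 more but only 6 remain, so it gets 8.
Total = 23×15 + 4×2 + 9×7 + 8×8 + 5×3 + 3×2 + 12×9 = 609.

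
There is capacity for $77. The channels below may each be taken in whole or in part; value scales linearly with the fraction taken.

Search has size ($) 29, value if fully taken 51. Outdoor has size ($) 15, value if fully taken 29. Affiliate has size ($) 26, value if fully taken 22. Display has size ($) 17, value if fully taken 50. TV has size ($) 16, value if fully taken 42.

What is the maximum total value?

172

Rank by value-to-size ratio: Display 50/17≈2.94, TV 42/16≈2.62, Outdoor 29/15≈1.93, Search 51/29≈1.76, Affiliate 22/26≈0.846.
Display: take in full, 17 $ for value 50 — 60 left.
TV: take in full, 16 $ for value 42 — 44 left.
Take all of Outdoor (15 $, value 29) — 29 $ left.
Take all of Search (29 $, value 51) — 0 $ left.
Total value = 172.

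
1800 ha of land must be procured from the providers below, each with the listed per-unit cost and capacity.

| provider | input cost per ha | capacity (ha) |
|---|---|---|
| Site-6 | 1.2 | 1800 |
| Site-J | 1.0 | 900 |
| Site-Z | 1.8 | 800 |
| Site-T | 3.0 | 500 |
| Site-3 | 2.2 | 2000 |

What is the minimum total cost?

Use providers in increasing cost order.
Site-J at 1.0: take all 900 ha → 900 still needed.
Site-6 at 1.2: take 900 of its 1800 → requirement met.
Site-Z, Site-3, Site-T: unused.
Cost = 900×1.0 + 900×1.2 = 1980.

1980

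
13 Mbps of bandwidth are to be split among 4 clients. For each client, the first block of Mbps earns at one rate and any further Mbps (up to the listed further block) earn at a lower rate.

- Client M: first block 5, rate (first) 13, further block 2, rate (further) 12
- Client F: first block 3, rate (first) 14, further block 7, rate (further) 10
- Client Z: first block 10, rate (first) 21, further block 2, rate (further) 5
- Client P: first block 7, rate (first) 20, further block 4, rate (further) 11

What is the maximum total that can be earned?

270

Order all 8 blocks by rate: Client Z/first 21 > Client P/first 20 > Client F/first 14 > Client M/first 13 > Client M/second 12 > Client P/second 11 > Client F/second 10 > Client Z/second 5.
Client Z first at 21: fill all 10 — 3 left.
Client P/first: +3 of 7 at 20; pool empty.
Total = 21×10 + 20×3 = 270.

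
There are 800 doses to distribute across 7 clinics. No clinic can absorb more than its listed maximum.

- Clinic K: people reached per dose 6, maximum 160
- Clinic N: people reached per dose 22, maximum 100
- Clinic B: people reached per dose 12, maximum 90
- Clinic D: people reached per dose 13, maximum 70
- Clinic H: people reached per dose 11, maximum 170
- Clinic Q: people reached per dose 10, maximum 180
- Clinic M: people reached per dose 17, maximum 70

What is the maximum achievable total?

Rank by people reached per dose: Clinic N 22 > Clinic M 17 > Clinic D 13 > Clinic B 12 > Clinic H 11 > Clinic Q 10 > Clinic K 6.
Give Clinic N 100 to hit its cap of 100 — 700 left.
Clinic M: +70 to 70 (cap) — 630 left.
Clinic D takes 70 to reach its cap of 70 — 560 left.
Clinic B: +90 to 90 (cap) — 470 left.
Clinic H: +170 to 170 (cap) — 300 left.
Give Clinic Q 180 to hit its cap of 180 — 120 left.
Clinic K has room for 160 but only 120 remain, so it gets 120.
Total = 6×120 + 22×100 + 12×90 + 13×70 + 11×170 + 10×180 + 17×70 = 9770.

9770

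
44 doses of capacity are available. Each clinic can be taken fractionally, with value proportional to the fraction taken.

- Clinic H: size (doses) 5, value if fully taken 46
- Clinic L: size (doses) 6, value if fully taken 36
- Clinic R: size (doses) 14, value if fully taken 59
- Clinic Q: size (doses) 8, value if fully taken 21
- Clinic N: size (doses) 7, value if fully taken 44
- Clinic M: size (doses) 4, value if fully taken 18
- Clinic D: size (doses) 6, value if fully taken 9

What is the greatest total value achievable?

224

Sort by value density: Clinic H 46/5≈9.2, Clinic N 44/7≈6.29, Clinic L 36/6≈6, Clinic M 18/4≈4.5, Clinic R 59/14≈4.21, Clinic Q 21/8≈2.62, Clinic D 9/6≈1.5.
Clinic H: take in full, 5 doses for value 46 — 39 left.
Take all of Clinic N (7 doses, value 44) — 32 doses left.
All 6 doses of Clinic L fit (value 36) — 26 remain.
Take all of Clinic M (4 doses, value 18) — 22 doses left.
All 14 doses of Clinic R fit (value 59) — 8 remain.
Take all of Clinic Q (8 doses, value 21) — 0 doses left.
Total value = 224.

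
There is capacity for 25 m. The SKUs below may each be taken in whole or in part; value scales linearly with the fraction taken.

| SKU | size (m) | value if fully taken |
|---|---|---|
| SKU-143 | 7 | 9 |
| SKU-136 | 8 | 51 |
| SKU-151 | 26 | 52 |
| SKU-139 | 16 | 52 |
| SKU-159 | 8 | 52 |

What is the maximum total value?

132.25

Sort by value density: SKU-159 52/8≈6.5, SKU-136 51/8≈6.38, SKU-139 52/16≈3.25, SKU-151 52/26≈2, SKU-143 9/7≈1.29.
Take all of SKU-159 (8 m, value 52) ; 17 m left.
SKU-136: take in full, 8 m for value 51 ; 9 left.
9 m left: a 9/16 share of SKU-139 gives 52×9/16 = 29.25.
Total value = 132.25.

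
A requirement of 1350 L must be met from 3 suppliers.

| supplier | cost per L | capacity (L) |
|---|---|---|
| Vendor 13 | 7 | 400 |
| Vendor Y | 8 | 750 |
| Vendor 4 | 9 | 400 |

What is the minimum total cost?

Use suppliers in increasing cost order.
Take 400 from Vendor 13 at 7 ; need 950 more.
Vendor Y (8): use full 750 ; 200 L to go.
Vendor 4 (9): take the remaining 200 ; done.
Cost = 400×7 + 750×8 + 200×9 = 10600.

10600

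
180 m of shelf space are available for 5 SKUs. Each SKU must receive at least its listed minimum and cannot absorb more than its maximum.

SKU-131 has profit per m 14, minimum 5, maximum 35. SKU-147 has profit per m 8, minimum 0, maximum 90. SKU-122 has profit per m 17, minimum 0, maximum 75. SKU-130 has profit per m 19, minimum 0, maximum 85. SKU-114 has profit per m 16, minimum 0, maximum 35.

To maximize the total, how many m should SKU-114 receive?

Meeting every minimum uses 5+0+0+0+0 = 5 m, leaving 175.
Highest profit per m first: SKU-130 19 > SKU-122 17 > SKU-114 16 > SKU-131 14 > SKU-147 8.
Give SKU-130 85 more to hit its cap of 85 ; 90 left.
SKU-122 takes 75 more to reach its cap of 75 ; 15 left.
SKU-114: +15 (room for 35) → 15. Pool exhausted.

15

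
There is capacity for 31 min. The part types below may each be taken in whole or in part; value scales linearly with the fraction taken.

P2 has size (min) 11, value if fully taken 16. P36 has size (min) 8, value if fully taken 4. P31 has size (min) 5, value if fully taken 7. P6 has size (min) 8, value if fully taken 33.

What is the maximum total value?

Best value per unit of size first: P6 33/8≈4.12, P2 16/11≈1.45, P31 7/5≈1.4, P36 4/8≈0.5.
All 8 min of P6 fit (value 33) — 23 remain.
Take all of P2 (11 min, value 16) — 12 min left.
All 5 min of P31 fit (value 7) — 7 remain.
Only 7 min remain; take 7/8 of P36 for value 4×7/8 = 3.5.
Total value = 59.5.

59.5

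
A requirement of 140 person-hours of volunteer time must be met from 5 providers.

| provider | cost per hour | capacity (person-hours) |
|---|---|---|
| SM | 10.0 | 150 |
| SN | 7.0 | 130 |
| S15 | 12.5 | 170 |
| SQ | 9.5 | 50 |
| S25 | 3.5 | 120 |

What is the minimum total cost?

560

Use providers in increasing cost order.
Take 120 from S25 at 3.5 — need 20 more.
SN at 7.0: take 20 of its 130 — requirement met.
SQ, SM, S15: unused.
Cost = 120×3.5 + 20×7.0 = 560.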